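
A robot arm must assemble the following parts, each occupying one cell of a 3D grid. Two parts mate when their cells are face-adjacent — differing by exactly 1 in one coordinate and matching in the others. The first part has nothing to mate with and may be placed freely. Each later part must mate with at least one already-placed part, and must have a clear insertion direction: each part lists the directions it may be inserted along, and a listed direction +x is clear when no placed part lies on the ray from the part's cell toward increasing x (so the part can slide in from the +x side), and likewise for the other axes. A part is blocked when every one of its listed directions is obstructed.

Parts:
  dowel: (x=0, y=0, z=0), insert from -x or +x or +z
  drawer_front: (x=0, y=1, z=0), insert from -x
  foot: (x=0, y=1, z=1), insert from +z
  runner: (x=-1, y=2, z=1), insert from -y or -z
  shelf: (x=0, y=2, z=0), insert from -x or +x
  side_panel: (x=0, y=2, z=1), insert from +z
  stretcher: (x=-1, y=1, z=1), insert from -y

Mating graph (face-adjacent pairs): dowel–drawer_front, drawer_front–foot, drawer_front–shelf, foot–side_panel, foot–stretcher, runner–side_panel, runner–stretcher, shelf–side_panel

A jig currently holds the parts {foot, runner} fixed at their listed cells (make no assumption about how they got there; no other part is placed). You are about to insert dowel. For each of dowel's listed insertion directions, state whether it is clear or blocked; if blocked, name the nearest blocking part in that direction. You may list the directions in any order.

-x: ray from dowel(0, 0, 0) has no placed part ⇒ clear
+x: ray from dowel(0, 0, 0) has no placed part ⇒ clear
+z: ray from dowel(0, 0, 0) has no placed part ⇒ clear

+x: clear; +z: clear; -x: clear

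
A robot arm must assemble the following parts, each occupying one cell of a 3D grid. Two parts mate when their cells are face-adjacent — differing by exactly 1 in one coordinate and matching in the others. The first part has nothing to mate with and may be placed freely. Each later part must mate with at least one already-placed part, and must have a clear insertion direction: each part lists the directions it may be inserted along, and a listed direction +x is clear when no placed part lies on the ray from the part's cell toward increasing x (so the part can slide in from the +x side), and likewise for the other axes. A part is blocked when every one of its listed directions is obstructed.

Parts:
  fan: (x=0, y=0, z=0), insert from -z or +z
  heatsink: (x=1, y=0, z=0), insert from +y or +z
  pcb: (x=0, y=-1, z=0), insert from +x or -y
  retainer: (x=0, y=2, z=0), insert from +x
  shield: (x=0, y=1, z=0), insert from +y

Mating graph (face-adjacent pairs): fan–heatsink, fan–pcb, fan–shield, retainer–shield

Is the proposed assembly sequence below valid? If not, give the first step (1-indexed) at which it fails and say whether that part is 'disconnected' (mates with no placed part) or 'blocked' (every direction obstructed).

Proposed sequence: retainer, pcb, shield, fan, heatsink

1. retainer@(0, 2, 0) [+x clear] — {retainer}
2. pcb@(0, -1, 0) — no placed neighbour ⇒ disconnected

Invalid at step 2 (disconnected)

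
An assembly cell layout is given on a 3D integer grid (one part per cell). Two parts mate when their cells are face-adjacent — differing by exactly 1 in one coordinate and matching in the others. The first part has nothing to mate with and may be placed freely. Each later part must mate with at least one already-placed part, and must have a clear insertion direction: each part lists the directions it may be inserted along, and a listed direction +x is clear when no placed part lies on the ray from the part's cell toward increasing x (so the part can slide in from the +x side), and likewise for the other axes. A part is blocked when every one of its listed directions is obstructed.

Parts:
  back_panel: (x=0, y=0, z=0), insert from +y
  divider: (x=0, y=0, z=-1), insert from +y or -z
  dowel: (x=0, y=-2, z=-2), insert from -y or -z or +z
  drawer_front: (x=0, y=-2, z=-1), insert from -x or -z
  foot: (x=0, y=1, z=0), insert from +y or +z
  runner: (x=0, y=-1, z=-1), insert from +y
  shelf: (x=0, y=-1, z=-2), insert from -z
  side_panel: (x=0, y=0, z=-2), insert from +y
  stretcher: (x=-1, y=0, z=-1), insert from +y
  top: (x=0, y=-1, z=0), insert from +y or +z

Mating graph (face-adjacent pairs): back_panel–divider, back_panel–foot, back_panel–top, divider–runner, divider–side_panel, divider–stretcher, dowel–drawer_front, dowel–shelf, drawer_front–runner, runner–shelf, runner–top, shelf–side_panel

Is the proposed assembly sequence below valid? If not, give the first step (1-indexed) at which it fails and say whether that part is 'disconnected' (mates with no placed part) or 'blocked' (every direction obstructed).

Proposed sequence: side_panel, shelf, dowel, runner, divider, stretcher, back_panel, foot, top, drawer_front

1. side_panel@(0, 0, -2) [+y clear] — {side_panel}
2. shelf@(0, -1, -2) [-z clear] — {shelf, side_panel}
3. dowel@(0, -2, -2) [-y clear] — {dowel, shelf, side_panel}
4. runner@(0, -1, -1) [+y clear] — {dowel, runner, shelf, side_panel}
5. divider@(0, 0, -1) [+y clear] — {divider, dowel, runner, shelf, side_panel}
6. stretcher@(-1, 0, -1) [+y clear] — {divider, dowel, runner, shelf, side_panel, stretcher}
7. back_panel@(0, 0, 0) [+y clear] — {back_panel, divider, dowel, runner, shelf, side_panel, stretcher}
8. foot@(0, 1, 0) [+y clear] — {back_panel, divider, dowel, foot, runner, shelf, side_panel, stretcher}
9. top@(0, -1, 0) [+z clear] — {back_panel, divider, dowel, foot, runner, shelf, side_panel, stretcher, top}
10. drawer_front@(0, -2, -1) [-x clear] — {back_panel, divider, dowel, drawer_front, foot, runner, shelf, side_panel, stretcher, top}

Valid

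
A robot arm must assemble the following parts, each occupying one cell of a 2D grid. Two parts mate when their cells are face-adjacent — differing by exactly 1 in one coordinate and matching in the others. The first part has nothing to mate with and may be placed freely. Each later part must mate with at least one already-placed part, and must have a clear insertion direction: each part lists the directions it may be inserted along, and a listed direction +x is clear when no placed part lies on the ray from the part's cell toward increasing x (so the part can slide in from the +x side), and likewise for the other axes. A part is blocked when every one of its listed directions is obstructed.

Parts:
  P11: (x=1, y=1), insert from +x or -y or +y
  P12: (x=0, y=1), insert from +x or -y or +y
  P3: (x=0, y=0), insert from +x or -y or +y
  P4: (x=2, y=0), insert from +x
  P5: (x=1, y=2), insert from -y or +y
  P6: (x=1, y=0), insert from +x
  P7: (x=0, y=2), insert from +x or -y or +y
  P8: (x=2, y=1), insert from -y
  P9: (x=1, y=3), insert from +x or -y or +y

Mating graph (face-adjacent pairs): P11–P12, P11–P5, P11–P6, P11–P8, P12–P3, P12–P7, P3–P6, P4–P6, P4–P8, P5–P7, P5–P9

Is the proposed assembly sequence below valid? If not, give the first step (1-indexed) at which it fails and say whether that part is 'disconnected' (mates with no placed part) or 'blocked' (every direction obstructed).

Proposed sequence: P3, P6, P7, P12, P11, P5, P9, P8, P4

Invalid at step 3 (disconnected)

1. P3@(0, 0) [+x clear] — {P3}
2. P6@(1, 0) [+x clear] — {P3, P6}
3. P7@(0, 2) — no placed neighbour ⇒ disconnected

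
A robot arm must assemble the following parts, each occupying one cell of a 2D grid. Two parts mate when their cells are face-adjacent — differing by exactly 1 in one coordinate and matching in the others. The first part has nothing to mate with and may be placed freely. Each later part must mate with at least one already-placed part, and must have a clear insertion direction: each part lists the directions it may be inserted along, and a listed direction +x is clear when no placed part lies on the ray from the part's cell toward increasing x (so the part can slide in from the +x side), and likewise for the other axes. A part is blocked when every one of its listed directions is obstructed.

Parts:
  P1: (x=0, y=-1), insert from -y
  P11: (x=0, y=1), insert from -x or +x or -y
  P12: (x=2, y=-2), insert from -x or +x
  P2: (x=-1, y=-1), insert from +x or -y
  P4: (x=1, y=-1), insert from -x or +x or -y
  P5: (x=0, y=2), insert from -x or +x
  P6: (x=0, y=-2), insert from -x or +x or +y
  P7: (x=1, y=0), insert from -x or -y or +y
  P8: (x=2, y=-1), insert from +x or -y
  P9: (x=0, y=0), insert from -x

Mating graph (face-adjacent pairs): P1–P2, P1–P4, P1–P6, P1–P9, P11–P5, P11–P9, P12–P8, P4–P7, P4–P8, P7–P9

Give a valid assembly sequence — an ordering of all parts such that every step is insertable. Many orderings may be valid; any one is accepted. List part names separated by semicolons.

P5; P11; P9; P7; P4; P1; P2; P6; P8; P12

1. P5@(0, 2) [-x clear] — {P5}
2. P11@(0, 1) [-x clear] — {P11, P5}
3. P9@(0, 0) [-x clear] — {P11, P5, P9}
4. P7@(1, 0) [-y clear] — {P11, P5, P7, P9}
5. P4@(1, -1) [-x clear] — {P11, P4, P5, P7, P9}
6. P1@(0, -1) [-y clear] — {P1, P11, P4, P5, P7, P9}
7. P2@(-1, -1) [-y clear] — {P1, P11, P2, P4, P5, P7, P9}
8. P6@(0, -2) [-x clear] — {P1, P11, P2, P4, P5, P6, P7, P9}
9. P8@(2, -1) [+x clear] — {P1, P11, P2, P4, P5, P6, P7, P8, P9}
10. P12@(2, -2) [+x clear] — {P1, P11, P12, P2, P4, P5, P6, P7, P8, P9}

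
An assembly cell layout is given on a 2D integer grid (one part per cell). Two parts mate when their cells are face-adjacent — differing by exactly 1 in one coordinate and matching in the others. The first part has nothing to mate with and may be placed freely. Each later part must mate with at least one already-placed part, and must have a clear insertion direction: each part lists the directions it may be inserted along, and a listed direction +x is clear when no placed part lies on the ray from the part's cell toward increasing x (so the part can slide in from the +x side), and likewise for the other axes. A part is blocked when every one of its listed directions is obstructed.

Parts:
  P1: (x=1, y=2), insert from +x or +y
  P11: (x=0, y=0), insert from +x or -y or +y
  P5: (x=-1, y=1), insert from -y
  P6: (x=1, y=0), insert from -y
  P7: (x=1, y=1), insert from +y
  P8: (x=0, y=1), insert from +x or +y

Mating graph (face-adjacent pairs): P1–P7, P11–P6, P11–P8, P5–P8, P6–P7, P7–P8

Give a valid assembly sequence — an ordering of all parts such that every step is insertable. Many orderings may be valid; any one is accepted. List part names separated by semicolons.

1. P7@(1, 1) [+y clear] — {P7}
2. P6@(1, 0) [-y clear] — {P6, P7}
3. P1@(1, 2) [+x clear] — {P1, P6, P7}
4. P8@(0, 1) [+y clear] — {P1, P6, P7, P8}
5. P5@(-1, 1) [-y clear] — {P1, P5, P6, P7, P8}
6. P11@(0, 0) [-y clear] — {P1, P11, P5, P6, P7, P8}

P7; P6; P1; P8; P5; P11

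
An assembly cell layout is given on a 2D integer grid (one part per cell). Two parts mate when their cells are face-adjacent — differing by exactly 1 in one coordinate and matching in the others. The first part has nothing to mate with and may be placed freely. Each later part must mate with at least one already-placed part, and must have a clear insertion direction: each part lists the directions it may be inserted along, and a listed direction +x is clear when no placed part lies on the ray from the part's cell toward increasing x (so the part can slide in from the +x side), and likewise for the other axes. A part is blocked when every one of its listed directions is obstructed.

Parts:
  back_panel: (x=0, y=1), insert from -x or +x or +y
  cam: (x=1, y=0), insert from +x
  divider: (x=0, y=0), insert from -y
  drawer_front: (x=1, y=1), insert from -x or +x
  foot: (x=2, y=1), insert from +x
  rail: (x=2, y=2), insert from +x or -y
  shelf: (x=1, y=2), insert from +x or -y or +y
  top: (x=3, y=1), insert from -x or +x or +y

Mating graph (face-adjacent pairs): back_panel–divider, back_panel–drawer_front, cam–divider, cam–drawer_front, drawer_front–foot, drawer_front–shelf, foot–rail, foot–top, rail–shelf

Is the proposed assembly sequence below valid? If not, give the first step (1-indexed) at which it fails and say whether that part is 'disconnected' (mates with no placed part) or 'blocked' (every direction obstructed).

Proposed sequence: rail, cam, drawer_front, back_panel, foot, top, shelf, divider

1. rail@(2, 2) [+x clear] — {rail}
2. cam@(1, 0) — no placed neighbour ⇒ disconnected

Invalid at step 2 (disconnected)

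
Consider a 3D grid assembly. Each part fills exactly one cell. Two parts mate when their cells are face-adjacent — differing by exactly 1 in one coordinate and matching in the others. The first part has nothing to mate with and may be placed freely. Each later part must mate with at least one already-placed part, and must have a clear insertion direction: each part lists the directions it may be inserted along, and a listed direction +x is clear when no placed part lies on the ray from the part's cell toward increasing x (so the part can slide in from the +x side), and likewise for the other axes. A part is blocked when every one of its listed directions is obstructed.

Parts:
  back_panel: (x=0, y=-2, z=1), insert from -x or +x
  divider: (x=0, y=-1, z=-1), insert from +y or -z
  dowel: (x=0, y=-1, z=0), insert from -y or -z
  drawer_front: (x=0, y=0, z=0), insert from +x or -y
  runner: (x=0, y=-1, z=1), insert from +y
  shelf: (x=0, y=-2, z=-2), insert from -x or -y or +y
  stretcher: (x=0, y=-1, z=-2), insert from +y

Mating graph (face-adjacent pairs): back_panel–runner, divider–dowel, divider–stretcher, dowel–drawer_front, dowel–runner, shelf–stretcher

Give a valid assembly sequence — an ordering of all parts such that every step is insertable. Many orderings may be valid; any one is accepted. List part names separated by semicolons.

1. runner@(0, -1, 1) [+y clear] — {runner}
2. back_panel@(0, -2, 1) [-x clear] — {back_panel, runner}
3. dowel@(0, -1, 0) [-y clear] — {back_panel, dowel, runner}
4. drawer_front@(0, 0, 0) [+x clear] — {back_panel, dowel, drawer_front, runner}
5. divider@(0, -1, -1) [+y clear] — {back_panel, divider, dowel, drawer_front, runner}
6. stretcher@(0, -1, -2) [+y clear] — {back_panel, divider, dowel, drawer_front, runner, stretcher}
7. shelf@(0, -2, -2) [-x clear] — {back_panel, divider, dowel, drawer_front, runner, shelf, stretcher}

runner; back_panel; dowel; drawer_front; divider; stretcher; shelf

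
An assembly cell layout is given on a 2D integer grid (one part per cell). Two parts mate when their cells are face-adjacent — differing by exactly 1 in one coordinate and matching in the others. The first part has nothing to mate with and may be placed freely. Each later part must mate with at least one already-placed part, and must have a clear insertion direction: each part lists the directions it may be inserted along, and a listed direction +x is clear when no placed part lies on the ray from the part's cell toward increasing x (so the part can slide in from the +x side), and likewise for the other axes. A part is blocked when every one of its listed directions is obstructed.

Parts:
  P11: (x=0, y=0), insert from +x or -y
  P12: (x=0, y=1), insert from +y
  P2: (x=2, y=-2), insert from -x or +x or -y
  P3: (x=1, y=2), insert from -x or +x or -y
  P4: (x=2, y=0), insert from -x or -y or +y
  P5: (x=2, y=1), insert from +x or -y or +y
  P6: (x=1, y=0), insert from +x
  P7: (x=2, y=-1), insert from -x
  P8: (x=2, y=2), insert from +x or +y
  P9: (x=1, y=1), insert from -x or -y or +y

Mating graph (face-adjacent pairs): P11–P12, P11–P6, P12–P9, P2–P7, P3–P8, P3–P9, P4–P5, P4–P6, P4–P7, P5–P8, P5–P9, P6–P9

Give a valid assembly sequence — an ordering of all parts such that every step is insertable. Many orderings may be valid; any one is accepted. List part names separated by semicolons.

1. P6@(1, 0) [+x clear] — {P6}
2. P11@(0, 0) [-y clear] — {P11, P6}
3. P9@(1, 1) [-x clear] — {P11, P6, P9}
4. P5@(2, 1) [+x clear] — {P11, P5, P6, P9}
5. P4@(2, 0) [-y clear] — {P11, P4, P5, P6, P9}
6. P7@(2, -1) [-x clear] — {P11, P4, P5, P6, P7, P9}
7. P2@(2, -2) [-x clear] — {P11, P2, P4, P5, P6, P7, P9}
8. P3@(1, 2) [-x clear] — {P11, P2, P3, P4, P5, P6, P7, P9}
9. P12@(0, 1) [+y clear] — {P11, P12, P2, P3, P4, P5, P6, P7, P9}
10. P8@(2, 2) [+x clear] — {P11, P12, P2, P3, P4, P5, P6, P7, P8, P9}

P6; P11; P9; P5; P4; P7; P2; P3; P12; P8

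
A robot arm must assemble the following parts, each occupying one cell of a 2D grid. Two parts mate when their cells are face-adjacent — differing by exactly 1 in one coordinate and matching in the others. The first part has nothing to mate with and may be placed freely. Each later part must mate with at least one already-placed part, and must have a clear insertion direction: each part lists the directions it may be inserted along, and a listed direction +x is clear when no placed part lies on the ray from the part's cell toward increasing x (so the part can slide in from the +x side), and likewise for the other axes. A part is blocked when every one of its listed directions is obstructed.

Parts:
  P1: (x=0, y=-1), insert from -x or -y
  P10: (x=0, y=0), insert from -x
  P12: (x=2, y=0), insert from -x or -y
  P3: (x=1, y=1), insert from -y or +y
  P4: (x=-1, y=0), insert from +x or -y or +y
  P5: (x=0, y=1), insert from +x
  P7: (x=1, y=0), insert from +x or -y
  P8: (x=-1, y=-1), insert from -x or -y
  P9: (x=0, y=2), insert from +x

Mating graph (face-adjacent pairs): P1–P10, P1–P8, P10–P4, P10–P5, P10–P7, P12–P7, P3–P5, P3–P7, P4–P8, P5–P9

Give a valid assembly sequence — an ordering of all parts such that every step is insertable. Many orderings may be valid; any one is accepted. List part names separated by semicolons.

1. P8@(-1, -1) [-x clear] — {P8}
2. P1@(0, -1) [-y clear] — {P1, P8}
3. P10@(0, 0) [-x clear] — {P1, P10, P8}
4. P4@(-1, 0) [+y clear] — {P1, P10, P4, P8}
5. P7@(1, 0) [+x clear] — {P1, P10, P4, P7, P8}
6. P12@(2, 0) [-y clear] — {P1, P10, P12, P4, P7, P8}
7. P5@(0, 1) [+x clear] — {P1, P10, P12, P4, P5, P7, P8}
8. P9@(0, 2) [+x clear] — {P1, P10, P12, P4, P5, P7, P8, P9}
9. P3@(1, 1) [+y clear] — {P1, P10, P12, P3, P4, P5, P7, P8, P9}

P8; P1; P10; P4; P7; P12; P5; P9; P3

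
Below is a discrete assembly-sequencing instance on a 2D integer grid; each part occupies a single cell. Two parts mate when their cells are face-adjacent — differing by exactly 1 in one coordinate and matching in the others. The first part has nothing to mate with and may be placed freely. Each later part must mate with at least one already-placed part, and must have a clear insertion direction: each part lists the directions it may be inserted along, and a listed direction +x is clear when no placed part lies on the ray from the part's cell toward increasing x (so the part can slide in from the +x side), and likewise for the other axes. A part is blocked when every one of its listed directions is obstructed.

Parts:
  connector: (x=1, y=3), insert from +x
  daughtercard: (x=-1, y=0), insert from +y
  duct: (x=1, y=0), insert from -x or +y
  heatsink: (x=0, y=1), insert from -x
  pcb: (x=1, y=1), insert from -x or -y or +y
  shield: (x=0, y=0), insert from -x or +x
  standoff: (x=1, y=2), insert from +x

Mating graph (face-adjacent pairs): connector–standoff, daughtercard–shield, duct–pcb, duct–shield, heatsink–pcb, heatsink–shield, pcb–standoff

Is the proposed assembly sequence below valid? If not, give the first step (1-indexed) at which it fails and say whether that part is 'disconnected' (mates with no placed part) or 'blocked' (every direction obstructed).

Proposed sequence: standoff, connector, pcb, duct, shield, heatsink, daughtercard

Valid

1. standoff@(1, 2) [+x clear] — {standoff}
2. connector@(1, 3) [+x clear] — {connector, standoff}
3. pcb@(1, 1) [-x clear] — {connector, pcb, standoff}
4. duct@(1, 0) [-x clear] — {connector, duct, pcb, standoff}
5. shield@(0, 0) [-x clear] — {connector, duct, pcb, shield, standoff}
6. heatsink@(0, 1) [-x clear] — {connector, duct, heatsink, pcb, shield, standoff}
7. daughtercard@(-1, 0) [+y clear] — {connector, daughtercard, duct, heatsink, pcb, shield, standoff}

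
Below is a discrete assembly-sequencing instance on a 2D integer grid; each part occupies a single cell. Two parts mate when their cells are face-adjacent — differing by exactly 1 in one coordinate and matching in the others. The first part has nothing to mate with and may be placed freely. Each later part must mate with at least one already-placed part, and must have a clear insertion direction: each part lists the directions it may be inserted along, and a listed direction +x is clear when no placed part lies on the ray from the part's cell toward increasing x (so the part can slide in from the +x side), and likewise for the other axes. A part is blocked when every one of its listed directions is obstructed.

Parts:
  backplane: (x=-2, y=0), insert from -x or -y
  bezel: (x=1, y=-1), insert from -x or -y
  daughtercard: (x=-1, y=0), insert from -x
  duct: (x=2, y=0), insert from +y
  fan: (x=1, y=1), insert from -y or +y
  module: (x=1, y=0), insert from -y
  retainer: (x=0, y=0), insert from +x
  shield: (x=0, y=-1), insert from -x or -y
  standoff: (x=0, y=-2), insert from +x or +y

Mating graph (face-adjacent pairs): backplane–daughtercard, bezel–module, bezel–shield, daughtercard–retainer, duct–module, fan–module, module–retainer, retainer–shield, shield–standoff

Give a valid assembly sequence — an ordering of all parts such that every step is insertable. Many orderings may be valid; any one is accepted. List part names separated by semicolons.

retainer; daughtercard; backplane; shield; module; standoff; duct; fan; bezel

1. retainer@(0, 0) [+x clear] — {retainer}
2. daughtercard@(-1, 0) [-x clear] — {daughtercard, retainer}
3. backplane@(-2, 0) [-x clear] — {backplane, daughtercard, retainer}
4. shield@(0, -1) [-x clear] — {backplane, daughtercard, retainer, shield}
5. module@(1, 0) [-y clear] — {backplane, daughtercard, module, retainer, shield}
6. standoff@(0, -2) [+x clear] — {backplane, daughtercard, module, retainer, shield, standoff}
7. duct@(2, 0) [+y clear] — {backplane, daughtercard, duct, module, retainer, shield, standoff}
8. fan@(1, 1) [+y clear] — {backplane, daughtercard, duct, fan, module, retainer, shield, standoff}
9. bezel@(1, -1) [-y clear] — {backplane, bezel, daughtercard, duct, fan, module, retainer, shield, standoff}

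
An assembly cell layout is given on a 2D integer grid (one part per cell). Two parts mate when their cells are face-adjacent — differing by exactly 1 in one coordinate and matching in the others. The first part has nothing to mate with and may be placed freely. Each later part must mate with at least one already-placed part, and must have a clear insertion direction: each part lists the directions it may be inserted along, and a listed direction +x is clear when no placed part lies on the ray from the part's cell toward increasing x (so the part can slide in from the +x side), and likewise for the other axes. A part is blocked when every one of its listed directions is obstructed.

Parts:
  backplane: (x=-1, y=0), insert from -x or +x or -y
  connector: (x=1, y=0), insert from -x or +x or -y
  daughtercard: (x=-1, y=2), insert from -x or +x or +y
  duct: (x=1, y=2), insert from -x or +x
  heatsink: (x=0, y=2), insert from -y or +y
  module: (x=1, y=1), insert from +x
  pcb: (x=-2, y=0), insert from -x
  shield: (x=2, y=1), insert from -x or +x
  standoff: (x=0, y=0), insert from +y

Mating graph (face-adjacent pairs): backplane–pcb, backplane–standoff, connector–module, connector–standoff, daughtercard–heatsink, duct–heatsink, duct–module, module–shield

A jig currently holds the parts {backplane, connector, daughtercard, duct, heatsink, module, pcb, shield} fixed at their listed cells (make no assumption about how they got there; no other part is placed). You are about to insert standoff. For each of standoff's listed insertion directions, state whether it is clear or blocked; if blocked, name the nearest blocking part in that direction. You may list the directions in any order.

+y: blocked by heatsink

+y: nearest on ray is heatsink@(0, 2) ⇒ blocked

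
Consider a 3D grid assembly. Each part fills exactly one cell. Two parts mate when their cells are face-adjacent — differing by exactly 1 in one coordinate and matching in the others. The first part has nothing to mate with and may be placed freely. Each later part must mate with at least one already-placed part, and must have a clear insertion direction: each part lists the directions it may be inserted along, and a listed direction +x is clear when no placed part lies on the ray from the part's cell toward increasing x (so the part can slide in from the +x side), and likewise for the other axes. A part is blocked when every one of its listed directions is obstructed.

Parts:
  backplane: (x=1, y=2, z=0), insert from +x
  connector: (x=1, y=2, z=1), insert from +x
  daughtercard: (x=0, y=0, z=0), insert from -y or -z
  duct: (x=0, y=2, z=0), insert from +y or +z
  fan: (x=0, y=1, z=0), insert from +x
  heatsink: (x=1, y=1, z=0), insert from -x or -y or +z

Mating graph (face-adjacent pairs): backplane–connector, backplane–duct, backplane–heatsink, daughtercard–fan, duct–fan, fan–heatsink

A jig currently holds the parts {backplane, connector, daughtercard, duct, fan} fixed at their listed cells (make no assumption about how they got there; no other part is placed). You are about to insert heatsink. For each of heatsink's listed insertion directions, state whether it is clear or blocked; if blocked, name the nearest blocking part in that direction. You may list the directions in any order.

-x: nearest on ray is fan@(0, 1, 0) ⇒ blocked
-y: ray from heatsink(1, 1, 0) has no placed part ⇒ clear
+z: ray from heatsink(1, 1, 0) has no placed part ⇒ clear

+z: clear; -x: blocked by fan; -y: clear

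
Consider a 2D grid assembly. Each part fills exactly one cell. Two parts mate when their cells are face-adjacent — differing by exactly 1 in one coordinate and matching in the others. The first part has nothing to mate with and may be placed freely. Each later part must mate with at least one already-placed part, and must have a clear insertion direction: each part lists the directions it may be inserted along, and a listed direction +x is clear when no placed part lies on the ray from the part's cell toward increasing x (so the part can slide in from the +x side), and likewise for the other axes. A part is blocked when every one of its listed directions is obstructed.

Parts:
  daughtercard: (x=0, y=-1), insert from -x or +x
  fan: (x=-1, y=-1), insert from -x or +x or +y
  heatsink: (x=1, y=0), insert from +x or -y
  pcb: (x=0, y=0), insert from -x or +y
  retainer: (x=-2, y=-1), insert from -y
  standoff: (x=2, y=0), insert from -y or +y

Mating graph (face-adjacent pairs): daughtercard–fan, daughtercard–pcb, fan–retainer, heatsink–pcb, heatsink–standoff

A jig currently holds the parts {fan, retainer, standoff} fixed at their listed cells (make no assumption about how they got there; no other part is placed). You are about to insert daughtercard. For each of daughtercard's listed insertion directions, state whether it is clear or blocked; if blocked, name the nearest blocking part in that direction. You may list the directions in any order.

+x: clear; -x: blocked by fan

-x: nearest on ray is fan@(-1, -1) ⇒ blocked
+x: ray from daughtercard(0, -1) has no placed part ⇒ clear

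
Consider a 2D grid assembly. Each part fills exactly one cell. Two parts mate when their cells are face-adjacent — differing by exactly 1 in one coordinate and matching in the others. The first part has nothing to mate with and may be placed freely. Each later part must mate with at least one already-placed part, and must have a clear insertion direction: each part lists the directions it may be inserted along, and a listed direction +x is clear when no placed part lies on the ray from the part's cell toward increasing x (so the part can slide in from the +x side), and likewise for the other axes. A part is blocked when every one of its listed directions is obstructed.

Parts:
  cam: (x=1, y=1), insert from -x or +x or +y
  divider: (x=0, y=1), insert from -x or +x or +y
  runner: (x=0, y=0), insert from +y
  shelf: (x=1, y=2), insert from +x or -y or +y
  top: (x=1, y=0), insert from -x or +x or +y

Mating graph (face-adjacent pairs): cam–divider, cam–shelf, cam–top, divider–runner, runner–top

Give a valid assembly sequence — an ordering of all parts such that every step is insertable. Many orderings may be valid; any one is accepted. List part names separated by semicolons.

top; runner; divider; cam; shelf

1. top@(1, 0) [-x clear] — {top}
2. runner@(0, 0) [+y clear] — {runner, top}
3. divider@(0, 1) [-x clear] — {divider, runner, top}
4. cam@(1, 1) [+x clear] — {cam, divider, runner, top}
5. shelf@(1, 2) [+x clear] — {cam, divider, runner, shelf, top}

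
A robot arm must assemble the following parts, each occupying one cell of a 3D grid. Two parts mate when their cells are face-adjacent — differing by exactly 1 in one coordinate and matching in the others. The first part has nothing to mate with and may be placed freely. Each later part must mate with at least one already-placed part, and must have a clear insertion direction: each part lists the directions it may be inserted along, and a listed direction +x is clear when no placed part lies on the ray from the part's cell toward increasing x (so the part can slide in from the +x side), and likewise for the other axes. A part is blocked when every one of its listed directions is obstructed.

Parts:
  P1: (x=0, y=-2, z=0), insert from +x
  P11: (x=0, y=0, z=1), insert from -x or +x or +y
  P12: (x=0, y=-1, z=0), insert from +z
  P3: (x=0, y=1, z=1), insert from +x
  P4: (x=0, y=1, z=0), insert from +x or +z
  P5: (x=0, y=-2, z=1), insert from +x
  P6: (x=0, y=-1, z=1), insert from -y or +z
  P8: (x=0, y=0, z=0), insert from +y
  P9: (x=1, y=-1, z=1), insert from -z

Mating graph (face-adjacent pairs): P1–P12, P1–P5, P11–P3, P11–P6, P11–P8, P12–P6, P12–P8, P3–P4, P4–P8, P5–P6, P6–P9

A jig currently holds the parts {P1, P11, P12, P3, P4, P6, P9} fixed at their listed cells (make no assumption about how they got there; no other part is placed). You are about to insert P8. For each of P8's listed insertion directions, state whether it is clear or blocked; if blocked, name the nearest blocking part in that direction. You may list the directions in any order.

+y: blocked by P4

+y: nearest on ray is P4@(0, 1, 0) ⇒ blocked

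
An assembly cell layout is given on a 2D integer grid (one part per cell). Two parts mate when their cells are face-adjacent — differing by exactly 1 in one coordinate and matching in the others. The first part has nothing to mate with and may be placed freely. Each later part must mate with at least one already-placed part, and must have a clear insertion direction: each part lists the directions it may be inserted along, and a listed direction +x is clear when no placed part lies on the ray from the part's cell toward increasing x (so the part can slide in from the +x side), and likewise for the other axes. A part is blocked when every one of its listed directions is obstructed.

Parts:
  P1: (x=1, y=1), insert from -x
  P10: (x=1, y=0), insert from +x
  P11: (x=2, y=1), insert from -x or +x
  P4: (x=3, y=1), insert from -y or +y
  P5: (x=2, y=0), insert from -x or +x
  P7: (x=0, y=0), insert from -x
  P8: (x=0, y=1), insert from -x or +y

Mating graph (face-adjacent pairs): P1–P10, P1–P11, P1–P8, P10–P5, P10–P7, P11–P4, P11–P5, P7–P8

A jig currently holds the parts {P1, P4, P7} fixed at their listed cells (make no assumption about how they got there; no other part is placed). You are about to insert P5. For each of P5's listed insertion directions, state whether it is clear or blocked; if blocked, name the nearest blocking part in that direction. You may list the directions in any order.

+x: clear; -x: blocked by P7

-x: nearest on ray is P7@(0, 0) ⇒ blocked
+x: ray from P5(2, 0) has no placed part ⇒ clear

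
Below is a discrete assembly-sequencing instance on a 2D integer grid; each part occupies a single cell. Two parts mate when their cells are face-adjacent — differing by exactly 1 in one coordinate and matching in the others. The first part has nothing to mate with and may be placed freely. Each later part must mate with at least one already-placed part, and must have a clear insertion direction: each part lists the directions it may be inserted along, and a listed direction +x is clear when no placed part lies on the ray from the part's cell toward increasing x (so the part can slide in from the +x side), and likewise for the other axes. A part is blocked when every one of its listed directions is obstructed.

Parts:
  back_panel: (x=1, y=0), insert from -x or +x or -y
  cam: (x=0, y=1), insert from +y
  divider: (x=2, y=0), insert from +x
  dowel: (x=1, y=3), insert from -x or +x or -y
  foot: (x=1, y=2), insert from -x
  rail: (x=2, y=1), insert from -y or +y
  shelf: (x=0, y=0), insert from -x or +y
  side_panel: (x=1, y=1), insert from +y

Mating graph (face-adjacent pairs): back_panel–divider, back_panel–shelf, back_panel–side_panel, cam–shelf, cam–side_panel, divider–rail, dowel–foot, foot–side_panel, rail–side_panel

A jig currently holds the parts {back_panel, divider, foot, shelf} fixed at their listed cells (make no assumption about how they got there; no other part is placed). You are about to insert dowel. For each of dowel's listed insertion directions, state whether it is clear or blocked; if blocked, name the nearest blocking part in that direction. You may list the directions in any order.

+x: clear; -x: clear; -y: blocked by foot

-x: ray from dowel(1, 3) has no placed part ⇒ clear
+x: ray from dowel(1, 3) has no placed part ⇒ clear
-y: nearest on ray is foot@(1, 2) ⇒ blocked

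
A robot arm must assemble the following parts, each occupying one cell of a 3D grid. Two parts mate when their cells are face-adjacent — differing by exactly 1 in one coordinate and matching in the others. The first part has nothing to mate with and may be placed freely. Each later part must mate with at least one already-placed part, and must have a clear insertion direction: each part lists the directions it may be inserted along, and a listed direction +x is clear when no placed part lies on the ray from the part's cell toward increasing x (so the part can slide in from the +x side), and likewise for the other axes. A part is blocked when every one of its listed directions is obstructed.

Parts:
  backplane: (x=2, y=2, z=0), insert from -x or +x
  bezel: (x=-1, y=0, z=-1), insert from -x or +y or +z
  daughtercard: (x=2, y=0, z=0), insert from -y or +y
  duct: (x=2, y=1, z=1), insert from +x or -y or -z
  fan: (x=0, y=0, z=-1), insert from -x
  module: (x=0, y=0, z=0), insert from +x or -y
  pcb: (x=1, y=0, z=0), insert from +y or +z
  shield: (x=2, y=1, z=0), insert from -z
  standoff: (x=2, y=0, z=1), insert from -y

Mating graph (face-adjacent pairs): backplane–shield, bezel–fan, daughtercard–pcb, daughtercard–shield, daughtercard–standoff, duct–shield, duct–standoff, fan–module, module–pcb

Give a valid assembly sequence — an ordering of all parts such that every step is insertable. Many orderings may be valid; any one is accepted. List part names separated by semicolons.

1. standoff@(2, 0, 1) [-y clear] — {standoff}
2. duct@(2, 1, 1) [+x clear] — {duct, standoff}
3. shield@(2, 1, 0) [-z clear] — {duct, shield, standoff}
4. daughtercard@(2, 0, 0) [-y clear] — {daughtercard, duct, shield, standoff}
5. pcb@(1, 0, 0) [+y clear] — {daughtercard, duct, pcb, shield, standoff}
6. module@(0, 0, 0) [-y clear] — {daughtercard, duct, module, pcb, shield, standoff}
7. backplane@(2, 2, 0) [-x clear] — {backplane, daughtercard, duct, module, pcb, shield, standoff}
8. fan@(0, 0, -1) [-x clear] — {backplane, daughtercard, duct, fan, module, pcb, shield, standoff}
9. bezel@(-1, 0, -1) [-x clear] — {backplane, bezel, daughtercard, duct, fan, module, pcb, shield, standoff}

standoff; duct; shield; daughtercard; pcb; module; backplane; fan; bezel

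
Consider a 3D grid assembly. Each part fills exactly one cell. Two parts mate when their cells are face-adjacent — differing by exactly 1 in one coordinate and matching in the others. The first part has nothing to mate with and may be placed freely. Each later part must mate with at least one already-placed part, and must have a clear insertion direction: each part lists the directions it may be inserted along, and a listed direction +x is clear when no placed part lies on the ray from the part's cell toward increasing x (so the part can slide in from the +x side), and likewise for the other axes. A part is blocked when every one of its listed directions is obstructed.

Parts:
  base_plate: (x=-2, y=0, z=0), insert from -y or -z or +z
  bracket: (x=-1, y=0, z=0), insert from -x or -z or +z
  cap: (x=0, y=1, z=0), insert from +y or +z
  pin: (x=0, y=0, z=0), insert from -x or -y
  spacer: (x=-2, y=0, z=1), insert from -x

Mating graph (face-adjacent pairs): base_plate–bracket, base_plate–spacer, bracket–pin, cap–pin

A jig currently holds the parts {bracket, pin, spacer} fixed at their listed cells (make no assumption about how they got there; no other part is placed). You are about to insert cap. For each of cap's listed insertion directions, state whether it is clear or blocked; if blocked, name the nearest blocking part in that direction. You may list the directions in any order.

+y: clear; +z: clear

+y: ray from cap(0, 1, 0) has no placed part ⇒ clear
+z: ray from cap(0, 1, 0) has no placed part ⇒ clear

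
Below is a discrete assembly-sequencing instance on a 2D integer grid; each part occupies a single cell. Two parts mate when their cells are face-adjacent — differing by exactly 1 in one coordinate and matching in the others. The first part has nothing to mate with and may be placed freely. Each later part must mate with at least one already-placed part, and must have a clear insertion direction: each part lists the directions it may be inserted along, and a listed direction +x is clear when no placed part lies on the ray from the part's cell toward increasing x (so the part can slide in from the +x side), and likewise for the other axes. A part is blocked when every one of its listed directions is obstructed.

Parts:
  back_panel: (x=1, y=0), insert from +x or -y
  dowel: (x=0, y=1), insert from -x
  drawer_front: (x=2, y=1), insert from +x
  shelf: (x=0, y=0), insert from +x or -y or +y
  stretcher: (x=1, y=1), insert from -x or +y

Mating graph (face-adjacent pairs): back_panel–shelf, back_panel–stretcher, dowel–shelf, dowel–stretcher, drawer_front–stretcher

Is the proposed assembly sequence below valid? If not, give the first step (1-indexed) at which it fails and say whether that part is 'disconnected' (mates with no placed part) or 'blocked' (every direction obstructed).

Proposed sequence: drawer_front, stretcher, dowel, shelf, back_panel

1. drawer_front@(2, 1) [+x clear] — {drawer_front}
2. stretcher@(1, 1) [-x clear] — {drawer_front, stretcher}
3. dowel@(0, 1) [-x clear] — {dowel, drawer_front, stretcher}
4. shelf@(0, 0) [+x clear] — {dowel, drawer_front, shelf, stretcher}
5. back_panel@(1, 0) [+x clear] — {back_panel, dowel, drawer_front, shelf, stretcher}

Valid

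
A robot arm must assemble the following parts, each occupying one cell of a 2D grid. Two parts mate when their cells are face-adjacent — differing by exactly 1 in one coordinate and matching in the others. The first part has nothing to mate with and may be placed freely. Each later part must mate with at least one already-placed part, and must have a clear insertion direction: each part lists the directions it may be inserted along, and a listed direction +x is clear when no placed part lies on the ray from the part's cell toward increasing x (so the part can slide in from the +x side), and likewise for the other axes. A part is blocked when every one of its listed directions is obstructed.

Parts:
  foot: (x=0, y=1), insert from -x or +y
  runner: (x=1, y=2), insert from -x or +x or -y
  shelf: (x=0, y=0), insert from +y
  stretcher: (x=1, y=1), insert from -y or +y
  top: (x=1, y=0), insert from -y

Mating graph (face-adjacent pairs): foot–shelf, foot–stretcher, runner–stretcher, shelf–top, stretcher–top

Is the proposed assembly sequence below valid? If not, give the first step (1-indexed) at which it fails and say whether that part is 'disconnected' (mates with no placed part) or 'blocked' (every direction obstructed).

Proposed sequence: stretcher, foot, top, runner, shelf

Invalid at step 5 (blocked)

1. stretcher@(1, 1) [-y clear] — {stretcher}
2. foot@(0, 1) [-x clear] — {foot, stretcher}
3. top@(1, 0) [-y clear] — {foot, stretcher, top}
4. runner@(1, 2) [-x clear] — {foot, runner, stretcher, top}
5. shelf@(0, 0) — +y all obstructed ⇒ blocked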